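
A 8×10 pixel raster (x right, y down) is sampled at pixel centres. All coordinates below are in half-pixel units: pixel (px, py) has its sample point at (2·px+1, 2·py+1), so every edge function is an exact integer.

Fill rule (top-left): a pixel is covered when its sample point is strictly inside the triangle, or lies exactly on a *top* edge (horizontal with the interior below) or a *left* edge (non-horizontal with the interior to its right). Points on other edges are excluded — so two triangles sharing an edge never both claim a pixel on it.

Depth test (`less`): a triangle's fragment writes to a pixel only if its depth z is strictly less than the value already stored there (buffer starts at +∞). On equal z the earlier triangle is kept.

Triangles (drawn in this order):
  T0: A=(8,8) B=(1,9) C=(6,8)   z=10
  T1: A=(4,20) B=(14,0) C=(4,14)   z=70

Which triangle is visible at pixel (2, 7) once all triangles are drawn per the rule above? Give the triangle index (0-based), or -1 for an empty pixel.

T0:
  2·area = 2
  edge (8, 8)→(1, 9): d=(-7,1) right/bottom  bias=-1
  edge (1, 9)→(6, 8): d=(5,-1) top-left  bias=+0
  edge (6, 8)→(8, 8): d=(2,0) top-left  bias=+0
    (5,3)@(11, 7): e=[4,0,-2] → ·  [on edge]
    (7,3)@(15, 7): e=[0,4,-2] → ·  [on edge]
    (0,4)@(1, 9): e=[0,0,2] → ·  [on edge]
  covered (0 px):
    · · · · · · · ·
    · · · · · · · ·
    · · · · · · · ·
    · · · · · · · ·
    · · · · · · · ·
    · · · · · · · ·
    · · · · · · · ·
    · · · · · · · ·
    · · · · · · · ·
    · · · · · · · ·
T1:
  2·area = 60  (B↔C swapped to make it positive)
  edge (4, 20)→(4, 14): d=(0,-6) top-left  bias=+0
  edge (4, 14)→(14, 0): d=(10,-14) top-left  bias=+0
  edge (14, 0)→(4, 20): d=(-10,20) right/bottom  bias=-1
    (5,2)@(11, 5): e=[42,8,10] → #
    (6,2)@(13, 5): e=[54,36,-30] → ·
    (4,3)@(9, 7): e=[30,0,30] → #  [on edge]
    (5,3)@(11, 7): e=[42,28,-10] → ·
    (4,4)@(9, 9): e=[30,20,10] → #
    (5,4)@(11, 9): e=[42,48,-30] → ·
    (3,5)@(7, 11): e=[18,12,30] → #
    (4,5)@(9, 11): e=[30,40,-10] → ·
    (2,6)@(5, 13): e=[6,4,50] → #
    (4,6)@(9, 13): e=[30,60,-30] → ·
    (2,7)@(5, 15): e=[6,24,30] → #
    (3,7)@(7, 15): e=[18,52,-10] → ·
  covered (8 px):
    · · · · · · · ·
    · · · · · · · ·
    · · · · · # · ·
    · · · · # · · ·
    · · · · # · · ·
    · · · # · · · ·
    · · # # · · · ·
    · · # · · · · ·
    · · # · · · · ·
    · · · · · · · ·

Z-buffer (winner per pixel, '.' = empty):
  . . . . . . . .
  . . . . . . . .
  . . . . . 1 . .
  . . . . 1 . . .
  . . . . 1 . . .
  . . . 1 . . . .
  . . 1 1 . . . .
  . . 1 . . . . .
  . . 1 . . . . .
  . . . . . . . .

Result: 1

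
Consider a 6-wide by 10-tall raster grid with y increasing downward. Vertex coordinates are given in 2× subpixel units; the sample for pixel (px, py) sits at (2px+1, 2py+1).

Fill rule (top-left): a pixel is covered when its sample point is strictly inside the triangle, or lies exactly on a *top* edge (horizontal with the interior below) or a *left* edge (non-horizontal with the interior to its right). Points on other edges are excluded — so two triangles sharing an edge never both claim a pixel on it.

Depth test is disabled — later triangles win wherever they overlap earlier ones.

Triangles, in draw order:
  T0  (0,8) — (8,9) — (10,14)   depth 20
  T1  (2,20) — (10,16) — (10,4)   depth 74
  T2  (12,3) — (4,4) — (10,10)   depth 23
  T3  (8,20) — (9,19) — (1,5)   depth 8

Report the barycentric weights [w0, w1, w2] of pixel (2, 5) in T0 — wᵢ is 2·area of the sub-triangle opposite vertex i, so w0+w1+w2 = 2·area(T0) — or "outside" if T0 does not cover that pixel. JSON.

T0:
  2·area = 38
  edge (0, 8)→(8, 9): d=(8,1) right/bottom  bias=-1
  edge (8, 9)→(10, 14): d=(2,5) right/bottom  bias=-1
  edge (10, 14)→(0, 8): d=(-10,-6) top-left  bias=+0
    (1,4)@(3, 9): e=[5,25,8] → █
    (2,4)@(5, 9): e=[3,15,20] → █
    (3,4)@(7, 9): e=[1,5,32] → █
    (4,4)@(9, 9): e=[-1,-5,44] → ·
    (1,5)@(3, 11): e=[21,29,-12] → ·
    (2,5)@(5, 11): e=[19,19,0] → █  [on edge]
    (4,5)@(9, 11): e=[15,-1,24] → ·
    (2,6)@(5, 13): e=[35,23,-20] → ·
    (3,6)@(7, 13): e=[33,13,-8] → ·
    (4,6)@(9, 13): e=[31,3,4] → █
    (5,6)@(11, 13): e=[29,-7,16] → ·
    (4,7)@(9, 15): e=[47,7,-16] → ·
  covered (6 px):
    · · · · · ·
    · · · · · ·
    · · · · · ·
    · · · · · ·
    · █ █ █ · ·
    · · █ █ · ·
    · · · · █ ·
    · · · · · ·
    · · · · · ·
    · · · · · ·
T1:
  2·area = 96  (B↔C swapped to make it positive)
  edge (2, 20)→(10, 4): d=(8,-16) top-left  bias=+0
  edge (10, 4)→(10, 16): d=(0,12) right/bottom  bias=-1
  edge (10, 16)→(2, 20): d=(-8,4) right/bottom  bias=-1
    (4,3)@(9, 7): e=[8,12,76] → █
    (5,3)@(11, 7): e=[40,-12,68] → ·
    (4,4)@(9, 9): e=[24,12,60] → █
    (5,4)@(11, 9): e=[56,-12,52] → ·
    (3,5)@(7, 11): e=[8,36,52] → █
    (5,5)@(11, 11): e=[72,-12,36] → ·
    (3,6)@(7, 13): e=[24,36,36] → █
    (5,6)@(11, 13): e=[88,-12,20] → ·
    (2,7)@(5, 15): e=[8,60,28] → █
    (5,7)@(11, 15): e=[104,-12,4] → ·
    (2,8)@(5, 17): e=[24,60,12] → █
    (4,8)@(9, 17): e=[88,12,-4] → ·
  covered (12 px):
    · · · · · ·
    · · · · · ·
    · · · · · ·
    · · · · █ ·
    · · · · █ ·
    · · · █ █ ·
    · · · █ █ ·
    · · █ █ █ ·
    · · █ █ · ·
    · █ · · · ·
T2:
  2·area = 54  (B↔C swapped to make it positive)
  edge (12, 3)→(10, 10): d=(-2,7) right/bottom  bias=-1
  edge (10, 10)→(4, 4): d=(-6,-6) top-left  bias=+0
  edge (4, 4)→(12, 3): d=(8,-1) top-left  bias=+0
    (0,0)@(1, 1): e=[81,0,-27] → ·  [on edge]
    (1,1)@(3, 3): e=[63,0,-9] → ·  [on edge]
    (2,2)@(5, 5): e=[45,0,9] → █  [on edge]
    (3,2)@(7, 5): e=[31,12,11] → █
    (4,2)@(9, 5): e=[17,24,13] → █
    (5,2)@(11, 5): e=[3,36,15] → █
    (2,3)@(5, 7): e=[41,-12,25] → ·
    (3,3)@(7, 7): e=[27,0,27] → █  [on edge]
    (5,3)@(11, 7): e=[-1,24,31] → ·
    (3,4)@(7, 9): e=[23,-12,43] → ·
    (4,4)@(9, 9): e=[9,0,45] → █  [on edge]
    (5,4)@(11, 9): e=[-5,12,47] → ·
    (5,5)@(11, 11): e=[-9,0,63] → ·  [on edge]
  covered (7 px):
    · · · · · ·
    · · · · · ·
    · · █ █ █ █
    · · · █ █ ·
    · · · · █ ·
    · · · · · ·
    · · · · · ·
    · · · · · ·
    · · · · · ·
    · · · · · ·
T3:
  2·area = 22  (B↔C swapped to make it positive)
  edge (8, 20)→(1, 5): d=(-7,-15) top-left  bias=+0
  edge (1, 5)→(9, 19): d=(8,14) right/bottom  bias=-1
  edge (9, 19)→(8, 20): d=(-1,1) right/bottom  bias=-1
    (0,2)@(1, 5): e=[0,0,22] → ·  [on edge]
    (1,4)@(3, 9): e=[2,4,16] → █
    (2,4)@(5, 9): e=[32,-24,14] → ·
    (1,5)@(3, 11): e=[-12,20,14] → ·
    (2,6)@(5, 13): e=[4,8,10] → █
    (3,6)@(7, 13): e=[34,-20,8] → ·
    (2,7)@(5, 15): e=[-10,24,8] → ·
    (3,8)@(7, 17): e=[6,12,4] → █
    (4,8)@(9, 17): e=[36,-16,2] → ·
    (5,8)@(11, 17): e=[66,-44,0] → ·  [on edge]
    (3,9)@(7, 19): e=[-8,28,2] → ·
    (4,9)@(9, 19): e=[22,0,0] → ·  [on edge]
  covered (3 px):
    · · · · · ·
    · · · · · ·
    · · · · · ·
    · · · · · ·
    · █ · · · ·
    · · · · · ·
    · · █ · · ·
    · · · · · ·
    · · · █ · ·
    · · · · · ·

Result: [19,0,19]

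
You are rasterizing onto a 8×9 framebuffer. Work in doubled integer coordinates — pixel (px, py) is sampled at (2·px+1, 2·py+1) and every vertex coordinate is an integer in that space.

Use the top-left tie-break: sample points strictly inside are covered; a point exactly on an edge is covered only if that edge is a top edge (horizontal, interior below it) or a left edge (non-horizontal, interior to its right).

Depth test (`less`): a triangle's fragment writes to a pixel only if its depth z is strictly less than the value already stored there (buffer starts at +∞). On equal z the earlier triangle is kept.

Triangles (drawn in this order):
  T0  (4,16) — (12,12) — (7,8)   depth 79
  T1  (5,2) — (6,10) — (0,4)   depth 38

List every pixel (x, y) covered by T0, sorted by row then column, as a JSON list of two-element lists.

T0:
  2·area = 52  (B↔C swapped to make it positive)
  edge (4, 16)→(7, 8): d=(3,-8) top-left  bias=+0
  edge (7, 8)→(12, 12): d=(5,4) right/bottom  bias=-1
  edge (12, 12)→(4, 16): d=(-8,4) right/bottom  bias=-1
    (3,4)@(7, 9): e=[3,5,44] → #
    (4,4)@(9, 9): e=[19,-3,36] → ·
    (3,5)@(7, 11): e=[9,15,28] → #
    (4,5)@(9, 11): e=[25,7,20] → #
    (5,5)@(11, 11): e=[41,-1,12] → ·
    (3,6)@(7, 13): e=[15,25,12] → #
    (5,6)@(11, 13): e=[47,9,-4] → ·
    (2,7)@(5, 15): e=[5,43,4] → #
    (3,7)@(7, 15): e=[21,35,-4] → ·
    (4,7)@(9, 15): e=[37,27,-12] → ·
    (2,8)@(5, 17): e=[11,53,-12] → ·
  covered (6 px):
    · · · · · · · ·
    · · · · · · · ·
    · · · · · · · ·
    · · · · · · · ·
    · · · # · · · ·
    · · · # # · · ·
    · · · # # · · ·
    · · # · · · · ·
    · · · · · · · ·
T1:
  2·area = 42
  edge (5, 2)→(6, 10): d=(1,8) right/bottom  bias=-1
  edge (6, 10)→(0, 4): d=(-6,-6) top-left  bias=+0
  edge (0, 4)→(5, 2): d=(5,-2) top-left  bias=+0
    (1,1)@(3, 3): e=[17,24,1] → #
    (2,1)@(5, 3): e=[1,36,5] → #
    (3,1)@(7, 3): e=[-15,48,9] → ·
    (0,2)@(1, 5): e=[35,0,7] → #  [on edge]
    (3,2)@(7, 5): e=[-13,36,19] → ·
    (0,3)@(1, 7): e=[37,-12,17] → ·
    (1,3)@(3, 7): e=[21,0,21] → #  [on edge]
    (3,3)@(7, 7): e=[-11,24,29] → ·
    (1,4)@(3, 9): e=[23,-12,31] → ·
    (2,4)@(5, 9): e=[7,0,35] → #  [on edge]
    (3,4)@(7, 9): e=[-9,12,39] → ·
    (2,5)@(5, 11): e=[9,-12,45] → ·
    (3,5)@(7, 11): e=[-7,0,49] → ·  [on edge]
    (4,6)@(9, 13): e=[-21,0,63] → ·  [on edge]
    (5,7)@(11, 15): e=[-35,0,77] → ·  [on edge]
    (6,8)@(13, 17): e=[-49,0,91] → ·  [on edge]
  covered (8 px):
    · · · · · · · ·
    · # # · · · · ·
    # # # · · · · ·
    · # # · · · · ·
    · · # · · · · ·
    · · · · · · · ·
    · · · · · · · ·
    · · · · · · · ·
    · · · · · · · ·

Answer: [[3,4],[3,5],[4,5],[3,6],[4,6],[2,7]]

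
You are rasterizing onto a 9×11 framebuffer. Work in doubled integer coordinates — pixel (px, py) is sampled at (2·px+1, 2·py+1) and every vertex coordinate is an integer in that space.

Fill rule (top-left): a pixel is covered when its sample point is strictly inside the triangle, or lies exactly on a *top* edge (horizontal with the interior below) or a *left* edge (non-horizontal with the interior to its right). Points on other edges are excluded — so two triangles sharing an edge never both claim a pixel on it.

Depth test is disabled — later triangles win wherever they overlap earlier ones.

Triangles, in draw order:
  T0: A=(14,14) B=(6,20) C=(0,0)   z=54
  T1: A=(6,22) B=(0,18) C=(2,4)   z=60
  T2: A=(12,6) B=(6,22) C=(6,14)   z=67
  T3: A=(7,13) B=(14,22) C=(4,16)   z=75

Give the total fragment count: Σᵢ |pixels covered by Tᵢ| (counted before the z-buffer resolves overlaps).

T0:
  2·area = 196
  edge (14, 14)→(6, 20): d=(-8,6) right/bottom  bias=-1
  edge (6, 20)→(0, 0): d=(-6,-20) top-left  bias=+0
  edge (0, 0)→(14, 14): d=(14,14) right/bottom  bias=-1
    (0,0)@(1, 1): e=[182,14,0] → ·  [on edge]
    (0,1)@(1, 3): e=[166,2,28] → #
    (1,1)@(3, 3): e=[154,42,0] → ·  [on edge]
    (0,2)@(1, 5): e=[150,-10,56] → ·
    (1,2)@(3, 5): e=[138,30,28] → #
    (2,2)@(5, 5): e=[126,70,0] → ·  [on edge]
    (1,3)@(3, 7): e=[122,18,56] → #
    (2,3)@(5, 7): e=[110,58,28] → #
    (3,3)@(7, 7): e=[98,98,0] → ·  [on edge]
    (1,4)@(3, 9): e=[106,6,84] → #
    (3,4)@(7, 9): e=[82,86,28] → #
    (4,4)@(9, 9): e=[70,126,0] → ·  [on edge]
    (5,5)@(11, 11): e=[42,154,0] → ·  [on edge]
    (6,6)@(13, 13): e=[14,182,0] → ·  [on edge]
    (7,7)@(15, 15): e=[-14,210,0] → ·  [on edge]
    (8,8)@(17, 17): e=[-42,238,0] → ·  [on edge]
  covered (21 px):
    · · · · · · · · ·
    # · · · · · · · ·
    · # · · · · · · ·
    · # # · · · · · ·
    · # # # · · · · ·
    · · # # # · · · ·
    · · # # # # · · ·
    · · # # # # · · ·
    · · · # # · · · ·
    · · · # · · · · ·
    · · · · · · · · ·
T1:
  2·area = 92
  edge (6, 22)→(0, 18): d=(-6,-4) top-left  bias=+0
  edge (0, 18)→(2, 4): d=(2,-14) top-left  bias=+0
  edge (2, 4)→(6, 22): d=(4,18) right/bottom  bias=-1
    (1,4)@(3, 9): e=[66,24,2] → #
    (2,4)@(5, 9): e=[74,52,-34] → ·
    (0,5)@(1, 11): e=[46,0,46] → #  [on edge]
    (2,5)@(5, 11): e=[62,56,-26] → ·
    (0,6)@(1, 13): e=[34,4,54] → #
    (2,6)@(5, 13): e=[50,60,-18] → ·
    (0,7)@(1, 15): e=[22,8,62] → #
    (2,7)@(5, 15): e=[38,64,-10] → ·
    (0,8)@(1, 17): e=[10,12,70] → #
    (2,8)@(5, 17): e=[26,68,-2] → ·
    (0,9)@(1, 19): e=[-2,16,78] → ·
    (1,9)@(3, 19): e=[6,44,42] → #
  covered (12 px):
    · · · · · · · · ·
    · · · · · · · · ·
    · · · · · · · · ·
    · · · · · · · · ·
    · # · · · · · · ·
    # # · · · · · · ·
    # # · · · · · · ·
    # # · · · · · · ·
    # # · · · · · · ·
    · # # · · · · · ·
    · · # · · · · · ·
T2:
  2·area = 48
  edge (12, 6)→(6, 22): d=(-6,16) right/bottom  bias=-1
  edge (6, 22)→(6, 14): d=(0,-8) top-left  bias=+0
  edge (6, 14)→(12, 6): d=(6,-8) top-left  bias=+0
    (4,5)@(9, 11): e=[18,24,6] → #
    (5,5)@(11, 11): e=[-14,40,22] → ·
    (3,6)@(7, 13): e=[38,8,2] → #
    (5,6)@(11, 13): e=[-26,40,34] → ·
    (3,7)@(7, 15): e=[26,8,14] → #
    (4,7)@(9, 15): e=[-6,24,30] → ·
    (3,8)@(7, 17): e=[14,8,26] → #
    (4,8)@(9, 17): e=[-18,24,42] → ·
    (3,9)@(7, 19): e=[2,8,38] → #
    (4,9)@(9, 19): e=[-30,24,54] → ·
    (3,10)@(7, 21): e=[-10,8,50] → ·
  covered (6 px):
    · · · · · · · · ·
    · · · · · · · · ·
    · · · · · · · · ·
    · · · · · · · · ·
    · · · · · · · · ·
    · · · · # · · · ·
    · · · # # · · · ·
    · · · # · · · · ·
    · · · # · · · · ·
    · · · # · · · · ·
    · · · · · · · · ·
T3:
  2·area = 48
  edge (7, 13)→(14, 22): d=(7,9) right/bottom  bias=-1
  edge (14, 22)→(4, 16): d=(-10,-6) top-left  bias=+0
  edge (4, 16)→(7, 13): d=(3,-3) top-left  bias=+0
    (8,1)@(17, 3): e=[-160,208,0] → ·  [on edge]
    (7,2)@(15, 5): e=[-128,176,0] → ·  [on edge]
    (6,3)@(13, 7): e=[-96,144,0] → ·  [on edge]
    (5,4)@(11, 9): e=[-64,112,0] → ·  [on edge]
    (4,5)@(9, 11): e=[-32,80,0] → ·  [on edge]
    (3,6)@(7, 13): e=[0,48,0] → ·  [on edge]
    (2,7)@(5, 15): e=[32,16,0] → #  [on edge]
    (3,7)@(7, 15): e=[14,28,6] → #
    (4,7)@(9, 15): e=[-4,40,12] → ·
    (1,8)@(3, 17): e=[64,-16,0] → ·  [on edge]
    (2,8)@(5, 17): e=[46,-4,6] → ·
    (3,8)@(7, 17): e=[28,8,12] → #
    (0,9)@(1, 19): e=[96,-48,0] → ·  [on edge]
    (4,9)@(9, 19): e=[24,0,24] → #  [on edge]
  covered (7 px):
    · · · · · · · · ·
    · · · · · · · · ·
    · · · · · · · · ·
    · · · · · · · · ·
    · · · · · · · · ·
    · · · · · · · · ·
    · · · · · · · · ·
    · · # # · · · · ·
    · · · # # · · · ·
    · · · · # # · · ·
    · · · · · · # · ·

Result: 46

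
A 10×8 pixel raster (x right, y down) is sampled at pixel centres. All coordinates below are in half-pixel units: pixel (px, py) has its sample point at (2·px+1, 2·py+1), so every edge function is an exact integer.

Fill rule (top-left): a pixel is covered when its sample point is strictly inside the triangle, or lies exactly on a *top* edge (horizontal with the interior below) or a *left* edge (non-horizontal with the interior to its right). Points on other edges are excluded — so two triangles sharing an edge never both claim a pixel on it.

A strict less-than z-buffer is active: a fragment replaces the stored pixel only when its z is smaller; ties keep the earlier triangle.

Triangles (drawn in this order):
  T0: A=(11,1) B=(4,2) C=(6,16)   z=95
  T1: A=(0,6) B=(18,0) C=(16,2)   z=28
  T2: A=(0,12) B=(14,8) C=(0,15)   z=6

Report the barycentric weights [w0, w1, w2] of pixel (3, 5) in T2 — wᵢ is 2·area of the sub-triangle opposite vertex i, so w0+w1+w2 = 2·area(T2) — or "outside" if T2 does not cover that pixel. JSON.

T0:
  2·area = 100  (B↔C swapped to make it positive)
  edge (11, 1)→(6, 16): d=(-5,15) right/bottom  bias=-1
  edge (6, 16)→(4, 2): d=(-2,-14) top-left  bias=+0
  edge (4, 2)→(11, 1): d=(7,-1) top-left  bias=+0
    (5,0)@(11, 1): e=[0,100,0] → .  [on edge]
    (2,1)@(5, 3): e=[80,12,8] → X
    (3,1)@(7, 3): e=[50,40,10] → X
    (4,1)@(9, 3): e=[20,68,12] → X
    (5,1)@(11, 3): e=[-10,96,14] → .
    (2,2)@(5, 5): e=[70,8,22] → X
    (5,2)@(11, 5): e=[-20,92,28] → .
    (2,3)@(5, 7): e=[60,4,36] → X
    (4,3)@(9, 7): e=[0,60,40] → .  [on edge]
    (2,4)@(5, 9): e=[50,0,50] → X  [on edge]
    (4,4)@(9, 9): e=[-10,56,54] → .
    (2,5)@(5, 11): e=[40,-4,64] → .
    (3,6)@(7, 13): e=[0,20,80] → .  [on edge]
  covered (11 px):
    . . . . . . . . . .
    . . X X X . . . . .
    . . X X X . . . . .
    . . X X . . . . . .
    . . X X . . . . . .
    . . . X . . . . . .
    . . . . . . . . . .
    . . . . . . . . . .
T1:
  2·area = 24
  edge (0, 6)→(18, 0): d=(18,-6) top-left  bias=+0
  edge (18, 0)→(16, 2): d=(-2,2) right/bottom  bias=-1
  edge (16, 2)→(0, 6): d=(-16,4) right/bottom  bias=-1
    (7,0)@(15, 1): e=[0,4,20] → X  [on edge]
    (8,0)@(17, 1): e=[12,0,12] → .  [on edge]
    (4,1)@(9, 3): e=[0,12,12] → X  [on edge]
    (5,1)@(11, 3): e=[12,8,4] → X
    (6,1)@(13, 3): e=[24,4,-4] → .
    (7,1)@(15, 3): e=[36,0,-12] → .  [on edge]
    (1,2)@(3, 5): e=[0,20,4] → X  [on edge]
    (2,2)@(5, 5): e=[12,16,-4] → .
    (4,2)@(9, 5): e=[36,8,-20] → .
    (5,2)@(11, 5): e=[48,4,-28] → .
    (6,2)@(13, 5): e=[60,0,-36] → .  [on edge]
    (1,3)@(3, 7): e=[36,16,-28] → .
    (5,3)@(11, 7): e=[84,0,-60] → .  [on edge]
    (4,4)@(9, 9): e=[108,0,-84] → .  [on edge]
    (3,5)@(7, 11): e=[132,0,-108] → .  [on edge]
    (2,6)@(5, 13): e=[156,0,-132] → .  [on edge]
    (1,7)@(3, 15): e=[180,0,-156] → .  [on edge]
  covered (4 px):
    . . . . . . . X . .
    . . . . X X . . . .
    . X . . . . . . . .
    . . . . . . . . . .
    . . . . . . . . . .
    . . . . . . . . . .
    . . . . . . . . . .
    . . . . . . . . . .
T2:
  2·area = 42
  edge (0, 12)→(14, 8): d=(14,-4) top-left  bias=+0
  edge (14, 8)→(0, 15): d=(-14,7) right/bottom  bias=-1
  edge (0, 15)→(0, 12): d=(0,-3) top-left  bias=+0
    (5,4)@(11, 9): e=[2,7,33] → X
    (6,4)@(13, 9): e=[10,-7,39] → .
    (2,5)@(5, 11): e=[6,21,15] → X
    (3,5)@(7, 11): e=[14,7,21] → X
    (4,5)@(9, 11): e=[22,-7,27] → .
    (5,5)@(11, 11): e=[30,-21,33] → .
    (0,6)@(1, 13): e=[18,21,3] → X
    (1,6)@(3, 13): e=[26,7,9] → X
    (2,6)@(5, 13): e=[34,-7,15] → .
    (3,6)@(7, 13): e=[42,-21,21] → .
    (0,7)@(1, 15): e=[46,-7,3] → .
    (1,7)@(3, 15): e=[54,-21,9] → .
  covered (5 px):
    . . . . . . . . . .
    . . . . . . . . . .
    . . . . . . . . . .
    . . . . . . . . . .
    . . . . . X . . . .
    . . X X . . . . . .
    X X . . . . . . . .
    . . . . . . . . . .

Result: [7,21,14]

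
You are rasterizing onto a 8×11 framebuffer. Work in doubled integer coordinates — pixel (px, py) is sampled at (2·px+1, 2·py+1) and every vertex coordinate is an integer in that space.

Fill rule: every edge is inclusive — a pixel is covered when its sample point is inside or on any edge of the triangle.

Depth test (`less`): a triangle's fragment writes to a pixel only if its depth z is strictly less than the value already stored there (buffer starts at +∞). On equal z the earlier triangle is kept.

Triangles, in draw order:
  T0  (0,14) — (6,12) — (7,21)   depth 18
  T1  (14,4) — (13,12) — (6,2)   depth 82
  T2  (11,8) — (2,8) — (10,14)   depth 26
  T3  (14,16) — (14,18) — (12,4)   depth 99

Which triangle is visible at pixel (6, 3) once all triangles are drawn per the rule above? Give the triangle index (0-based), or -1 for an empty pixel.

T0:
  2·area = 56
  edge (0, 14)→(6, 12): d=(6,-2) inclusive
  edge (6, 12)→(7, 21): d=(1,9) inclusive
  edge (7, 21)→(0, 14): d=(-7,-7) inclusive
    (2,1)@(5, 3): e=[-56,0,112] → .  [on edge]
    (7,4)@(15, 9): e=[0,-84,140] → .  [on edge]
    (4,5)@(9, 11): e=[0,-28,84] → .  [on edge]
    (1,6)@(3, 13): e=[0,28,28] → X  [on edge]
    (2,6)@(5, 13): e=[4,10,42] → X
    (3,6)@(7, 13): e=[8,-8,56] → .
    (0,7)@(1, 15): e=[8,48,0] → X  [on edge]
    (3,7)@(7, 15): e=[20,-6,42] → .
    (0,8)@(1, 17): e=[20,50,-14] → .
    (1,8)@(3, 17): e=[24,32,0] → X  [on edge]
    (3,8)@(7, 17): e=[32,-4,28] → .
    (1,9)@(3, 19): e=[36,34,-14] → .
    (2,9)@(5, 19): e=[40,16,0] → X  [on edge]
    (3,10)@(7, 21): e=[56,0,0] → X  [on edge]
  covered (9 px):
    . . . . . . . .
    . . . . . . . .
    . . . . . . . .
    . . . . . . . .
    . . . . . . . .
    . . . . . . . .
    . X X . . . . .
    X X X . . . . .
    . X X . . . . .
    . . X . . . . .
    . . . X . . . .
T1:
  2·area = 66
  edge (14, 4)→(13, 12): d=(-1,8) inclusive
  edge (13, 12)→(6, 2): d=(-7,-10) inclusive
  edge (6, 2)→(14, 4): d=(8,2) inclusive
    (3,1)@(7, 3): e=[57,3,6] → X
    (4,1)@(9, 3): e=[41,23,2] → X
    (5,1)@(11, 3): e=[25,43,-2] → .
    (3,2)@(7, 5): e=[55,-11,22] → .
    (4,2)@(9, 5): e=[39,9,18] → X
    (5,2)@(11, 5): e=[23,29,14] → X
    (6,2)@(13, 5): e=[7,49,10] → X
    (7,2)@(15, 5): e=[-9,69,6] → .
    (4,3)@(9, 7): e=[37,-5,34] → .
    (5,3)@(11, 7): e=[21,15,30] → X
    (7,3)@(15, 7): e=[-11,55,22] → .
    (5,4)@(11, 9): e=[19,1,46] → X
  covered (10 px):
    . . . . . . . .
    . . . X X . . .
    . . . . X X X .
    . . . . . X X .
    . . . . . X X .
    . . . . . . X .
    . . . . . . . .
    . . . . . . . .
    . . . . . . . .
    . . . . . . . .
    . . . . . . . .
T2:
  2·area = 54  (B↔C swapped to make it positive)
  edge (11, 8)→(10, 14): d=(-1,6) inclusive
  edge (10, 14)→(2, 8): d=(-8,-6) inclusive
  edge (2, 8)→(11, 8): d=(9,0) inclusive
    (2,4)@(5, 9): e=[35,10,9] → X
    (3,4)@(7, 9): e=[23,22,9] → X
    (4,4)@(9, 9): e=[11,34,9] → X
    (5,4)@(11, 9): e=[-1,46,9] → .
    (2,5)@(5, 11): e=[33,-6,27] → .
    (3,5)@(7, 11): e=[21,6,27] → X
    (5,5)@(11, 11): e=[-3,30,27] → .
    (3,6)@(7, 13): e=[19,-10,45] → .
    (4,6)@(9, 13): e=[7,2,45] → X
    (5,6)@(11, 13): e=[-5,14,45] → .
    (4,7)@(9, 15): e=[5,-14,63] → .
  covered (6 px):
    . . . . . . . .
    . . . . . . . .
    . . . . . . . .
    . . . . . . . .
    . . X X X . . .
    . . . X X . . .
    . . . . X . . .
    . . . . . . . .
    . . . . . . . .
    . . . . . . . .
    . . . . . . . .
T3:
  2·area = 4
  edge (14, 16)→(14, 18): d=(0,2) inclusive
  edge (14, 18)→(12, 4): d=(-2,-14) inclusive
  edge (12, 4)→(14, 16): d=(2,12) inclusive
    (6,5)@(13, 11): e=[2,0,2] → X  [on edge]
    (7,5)@(15, 11): e=[-2,28,-22] → .
    (6,6)@(13, 13): e=[2,-4,6] → .
  covered (1 px):
    . . . . . . . .
    . . . . . . . .
    . . . . . . . .
    . . . . . . . .
    . . . . . . . .
    . . . . . . X .
    . . . . . . . .
    . . . . . . . .
    . . . . . . . .
    . . . . . . . .
    . . . . . . . .

Z-buffer (winner per pixel, '.' = empty):
  . . . . . . . .
  . . . 1 1 . . .
  . . . . 1 1 1 .
  . . . . . 1 1 .
  . . 2 2 2 1 1 .
  . . . 2 2 . 1 .
  . 0 0 . 2 . . .
  0 0 0 . . . . .
  . 0 0 . . . . .
  . . 0 . . . . .
  . . . 0 . . . .

Answer: 1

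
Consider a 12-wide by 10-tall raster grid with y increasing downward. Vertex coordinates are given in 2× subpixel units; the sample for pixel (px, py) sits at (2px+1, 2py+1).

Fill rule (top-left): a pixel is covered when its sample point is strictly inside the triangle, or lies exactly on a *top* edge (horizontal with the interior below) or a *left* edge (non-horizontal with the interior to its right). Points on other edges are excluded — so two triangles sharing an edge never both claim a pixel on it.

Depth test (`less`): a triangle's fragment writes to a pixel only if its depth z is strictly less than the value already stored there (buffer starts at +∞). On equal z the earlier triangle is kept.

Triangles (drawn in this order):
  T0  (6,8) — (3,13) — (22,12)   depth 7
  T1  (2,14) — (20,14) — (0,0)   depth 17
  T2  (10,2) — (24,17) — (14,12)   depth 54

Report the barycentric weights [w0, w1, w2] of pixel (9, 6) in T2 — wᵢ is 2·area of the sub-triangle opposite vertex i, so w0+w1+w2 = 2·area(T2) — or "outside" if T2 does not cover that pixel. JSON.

T0:
  2·area = 92  (B↔C swapped to make it positive)
  edge (6, 8)→(22, 12): d=(16,4) right/bottom  bias=-1
  edge (22, 12)→(3, 13): d=(-19,1) right/bottom  bias=-1
  edge (3, 13)→(6, 8): d=(3,-5) top-left  bias=+0
    (4,1)@(9, 3): e=[-92,184,0] → ·  [on edge]
    (3,4)@(7, 9): e=[12,72,8] → #
    (4,4)@(9, 9): e=[4,70,18] → #
    (5,4)@(11, 9): e=[-4,68,28] → ·
    (2,5)@(5, 11): e=[52,36,4] → #
    (5,5)@(11, 11): e=[28,30,34] → #
    (6,5)@(13, 11): e=[20,28,44] → #
    (7,5)@(15, 11): e=[12,26,54] → #
    (8,5)@(17, 11): e=[4,24,64] → #
    (9,5)@(19, 11): e=[-4,22,74] → ·
    (1,6)@(3, 13): e=[92,0,0] → ·  [on edge]
    (2,6)@(5, 13): e=[84,-2,10] → ·
  covered (9 px):
    · · · · · · · · · · · ·
    · · · · · · · · · · · ·
    · · · · · · · · · · · ·
    · · · · · · · · · · · ·
    · · · # # · · · · · · ·
    · · # # # # # # # · · ·
    · · · · · · · · · · · ·
    · · · · · · · · · · · ·
    · · · · · · · · · · · ·
    · · · · · · · · · · · ·
T1:
  2·area = 252  (B↔C swapped to make it positive)
  edge (2, 14)→(0, 0): d=(-2,-14) top-left  bias=+0
  edge (0, 0)→(20, 14): d=(20,14) right/bottom  bias=-1
  edge (20, 14)→(2, 14): d=(-18,0) right/bottom  bias=-1
    (0,0)@(1, 1): e=[12,6,234] → #
    (1,0)@(3, 1): e=[40,-22,234] → ·
    (0,1)@(1, 3): e=[8,46,198] → #
    (1,1)@(3, 3): e=[36,18,198] → #
    (2,1)@(5, 3): e=[64,-10,198] → ·
    (0,2)@(1, 5): e=[4,86,162] → #
    (2,2)@(5, 5): e=[60,30,162] → #
    (3,2)@(7, 5): e=[88,2,162] → #
    (4,2)@(9, 5): e=[116,-26,162] → ·
    (0,3)@(1, 7): e=[0,126,126] → #  [on edge]
    (4,3)@(9, 7): e=[112,14,126] → #
    (5,3)@(11, 7): e=[140,-14,126] → ·
  covered (32 px):
    # · · · · · · · · · · ·
    # # · · · · · · · · · ·
    # # # # · · · · · · · ·
    # # # # # · · · · · · ·
    · # # # # # · · · · · ·
    · # # # # # # # · · · ·
    · # # # # # # # # · · ·
    · · · · · · · · · · · ·
    · · · · · · · · · · · ·
    · · · · · · · · · · · ·
T2:
  2·area = 80
  edge (10, 2)→(24, 17): d=(14,15) right/bottom  bias=-1
  edge (24, 17)→(14, 12): d=(-10,-5) top-left  bias=+0
  edge (14, 12)→(10, 2): d=(-4,-10) top-left  bias=+0
    (6,3)@(13, 7): e=[25,45,10] → #
    (7,3)@(15, 7): e=[-5,55,30] → ·
    (6,4)@(13, 9): e=[53,25,2] → #
    (7,4)@(15, 9): e=[23,35,22] → #
    (8,4)@(17, 9): e=[-7,45,42] → ·
    (6,5)@(13, 11): e=[81,5,-6] → ·
    (7,5)@(15, 11): e=[51,15,14] → #
    (8,5)@(17, 11): e=[21,25,34] → #
    (9,5)@(19, 11): e=[-9,35,54] → ·
    (7,6)@(15, 13): e=[79,-5,6] → ·
    (8,6)@(17, 13): e=[49,5,26] → #
    (9,6)@(19, 13): e=[19,15,46] → #
  covered (8 px):
    · · · · · · · · · · · ·
    · · · · · · · · · · · ·
    · · · · · · · · · · · ·
    · · · · · · # · · · · ·
    · · · · · · # # · · · ·
    · · · · · · · # # · · ·
    · · · · · · · · # # · ·
    · · · · · · · · · · # ·
    · · · · · · · · · · · ·
    · · · · · · · · · · · ·

Final: [15,46,19]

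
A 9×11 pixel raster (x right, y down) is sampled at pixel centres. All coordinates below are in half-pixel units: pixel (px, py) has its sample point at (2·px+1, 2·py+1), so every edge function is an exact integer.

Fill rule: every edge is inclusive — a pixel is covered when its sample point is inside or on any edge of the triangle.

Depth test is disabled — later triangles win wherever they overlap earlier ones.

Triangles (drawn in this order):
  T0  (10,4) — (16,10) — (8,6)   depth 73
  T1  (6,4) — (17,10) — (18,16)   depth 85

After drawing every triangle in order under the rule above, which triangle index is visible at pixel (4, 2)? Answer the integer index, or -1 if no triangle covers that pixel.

T0:
  2·area = 24
  edge (10, 4)→(16, 10): d=(6,6) inclusive
  edge (16, 10)→(8, 6): d=(-8,-4) inclusive
  edge (8, 6)→(10, 4): d=(2,-2) inclusive
    (3,0)@(7, 1): e=[0,36,-12] → .  [on edge]
    (6,0)@(13, 1): e=[-36,60,0] → .  [on edge]
    (4,1)@(9, 3): e=[0,28,-4] → .  [on edge]
    (5,1)@(11, 3): e=[-12,36,0] → .  [on edge]
    (4,2)@(9, 5): e=[12,12,0] → X  [on edge]
    (5,2)@(11, 5): e=[0,20,4] → X  [on edge]
    (6,2)@(13, 5): e=[-12,28,8] → .
    (3,3)@(7, 7): e=[36,-12,0] → .  [on edge]
    (4,3)@(9, 7): e=[24,-4,4] → .
    (5,3)@(11, 7): e=[12,4,8] → X
    (6,3)@(13, 7): e=[0,12,12] → X  [on edge]
    (7,3)@(15, 7): e=[-12,20,16] → .
    (2,4)@(5, 9): e=[60,-36,0] → .  [on edge]
    (7,4)@(15, 9): e=[0,4,20] → X  [on edge]
    (1,5)@(3, 11): e=[84,-60,0] → .  [on edge]
    (8,5)@(17, 11): e=[0,-4,28] → .  [on edge]
    (0,6)@(1, 13): e=[108,-84,0] → .  [on edge]
  covered (5 px):
    . . . . . . . . .
    . . . . . . . . .
    . . . . X X . . .
    . . . . . X X . .
    . . . . . . . X .
    . . . . . . . . .
    . . . . . . . . .
    . . . . . . . . .
    . . . . . . . . .
    . . . . . . . . .
    . . . . . . . . .
T1:
  2·area = 60
  edge (6, 4)→(17, 10): d=(11,6) inclusive
  edge (17, 10)→(18, 16): d=(1,6) inclusive
  edge (18, 16)→(6, 4): d=(-12,-12) inclusive
    (1,0)@(3, 1): e=[-15,75,0] → .  [on edge]
    (2,1)@(5, 3): e=[-5,65,0] → .  [on edge]
    (3,2)@(7, 5): e=[5,55,0] → X  [on edge]
    (4,2)@(9, 5): e=[-7,43,24] → .
    (3,3)@(7, 7): e=[27,57,-24] → .
    (4,3)@(9, 7): e=[15,45,0] → X  [on edge]
    (5,3)@(11, 7): e=[3,33,24] → X
    (6,3)@(13, 7): e=[-9,21,48] → .
    (4,4)@(9, 9): e=[37,47,-24] → .
    (5,4)@(11, 9): e=[25,35,0] → X  [on edge]
    (6,4)@(13, 9): e=[13,23,24] → X
    (7,4)@(15, 9): e=[1,11,48] → X
    (6,5)@(13, 11): e=[35,25,0] → X  [on edge]
    (7,6)@(15, 13): e=[45,15,0] → X  [on edge]
    (8,7)@(17, 15): e=[55,5,0] → X  [on edge]
  covered (12 px):
    . . . . . . . . .
    . . . . . . . . .
    . . . X . . . . .
    . . . . X X . . .
    . . . . . X X X .
    . . . . . . X X X
    . . . . . . . X X
    . . . . . . . . X
    . . . . . . . . .
    . . . . . . . . .
    . . . . . . . . .

Z-buffer (winner per pixel, '.' = empty):
  . . . . . . . . .
  . . . . . . . . .
  . . . 1 0 0 . . .
  . . . . 1 1 0 . .
  . . . . . 1 1 1 .
  . . . . . . 1 1 1
  . . . . . . . 1 1
  . . . . . . . . 1
  . . . . . . . . .
  . . . . . . . . .
  . . . . . . . . .

Final: 0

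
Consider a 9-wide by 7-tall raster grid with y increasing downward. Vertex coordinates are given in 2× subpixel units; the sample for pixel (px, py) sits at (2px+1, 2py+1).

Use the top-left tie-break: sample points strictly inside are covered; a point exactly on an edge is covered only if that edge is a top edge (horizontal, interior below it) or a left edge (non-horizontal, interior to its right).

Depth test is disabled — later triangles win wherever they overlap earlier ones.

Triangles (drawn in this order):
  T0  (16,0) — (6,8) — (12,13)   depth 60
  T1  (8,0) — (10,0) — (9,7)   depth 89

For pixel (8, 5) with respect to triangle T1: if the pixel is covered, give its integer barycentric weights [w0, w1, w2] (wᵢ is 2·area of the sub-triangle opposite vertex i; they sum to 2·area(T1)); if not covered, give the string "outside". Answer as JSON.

T0:
  2·area = 98  (B↔C swapped to make it positive)
  edge (16, 0)→(12, 13): d=(-4,13) right/bottom  bias=-1
  edge (12, 13)→(6, 8): d=(-6,-5) top-left  bias=+0
  edge (6, 8)→(16, 0): d=(10,-8) top-left  bias=+0
    (7,0)@(15, 1): e=[9,87,2] → #
    (8,0)@(17, 1): e=[-17,97,18] → ·
    (6,1)@(13, 3): e=[27,65,6] → #
    (8,1)@(17, 3): e=[-25,85,38] → ·
    (5,2)@(11, 5): e=[45,43,10] → #
    (7,2)@(15, 5): e=[-7,63,42] → ·
    (4,3)@(9, 7): e=[63,21,14] → #
    (7,3)@(15, 7): e=[-15,51,62] → ·
    (4,4)@(9, 9): e=[55,9,34] → #
    (7,4)@(15, 9): e=[-23,39,82] → ·
    (4,5)@(9, 11): e=[47,-3,54] → ·
    (5,5)@(11, 11): e=[21,7,70] → #
  covered (12 px):
    · · · · · · · # ·
    · · · · · · # # ·
    · · · · · # # · ·
    · · · · # # # · ·
    · · · · # # # · ·
    · · · · · # · · ·
    · · · · · · · · ·
T1:
  2·area = 14
  edge (8, 0)→(10, 0): d=(2,0) top-left  bias=+0
  edge (10, 0)→(9, 7): d=(-1,7) right/bottom  bias=-1
  edge (9, 7)→(8, 0): d=(-1,-7) top-left  bias=+0
    (4,0)@(9, 1): e=[2,6,6] → #
    (5,0)@(11, 1): e=[2,-8,20] → ·
    (4,1)@(9, 3): e=[6,4,4] → #
    (5,1)@(11, 3): e=[6,-10,18] → ·
    (4,2)@(9, 5): e=[10,2,2] → #
    (5,2)@(11, 5): e=[10,-12,16] → ·
    (4,3)@(9, 7): e=[14,0,0] → ·  [on edge]
  covered (3 px):
    · · · · # · · · ·
    · · · · # · · · ·
    · · · · # · · · ·
    · · · · · · · · ·
    · · · · · · · · ·
    · · · · · · · · ·
    · · · · · · · · ·

Answer: "outside"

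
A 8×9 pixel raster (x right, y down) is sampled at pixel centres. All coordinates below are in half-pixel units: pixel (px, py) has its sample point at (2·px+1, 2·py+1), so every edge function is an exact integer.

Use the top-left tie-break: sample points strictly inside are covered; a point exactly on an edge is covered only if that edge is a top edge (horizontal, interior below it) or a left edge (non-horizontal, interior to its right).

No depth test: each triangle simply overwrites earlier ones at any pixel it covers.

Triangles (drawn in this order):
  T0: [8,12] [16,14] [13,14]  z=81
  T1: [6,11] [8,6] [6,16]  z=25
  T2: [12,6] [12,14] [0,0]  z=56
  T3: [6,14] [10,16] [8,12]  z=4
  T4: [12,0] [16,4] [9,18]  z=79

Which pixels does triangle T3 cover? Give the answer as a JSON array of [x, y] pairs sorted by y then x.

T0:
  2·area = 6
  edge (8, 12)→(16, 14): d=(8,2) right/bottom  bias=-1
  edge (16, 14)→(13, 14): d=(-3,0) right/bottom  bias=-1
  edge (13, 14)→(8, 12): d=(-5,-2) top-left  bias=+0
    (5,6)@(11, 13): e=[2,3,1] → X
    (6,6)@(13, 13): e=[-2,3,5] → .
    (5,7)@(11, 15): e=[18,-3,-9] → .
  covered (1 px):
    . . . . . . . .
    . . . . . . . .
    . . . . . . . .
    . . . . . . . .
    . . . . . . . .
    . . . . . . . .
    . . . . . X . .
    . . . . . . . .
    . . . . . . . .
T1:
  2·area = 10
  edge (6, 11)→(8, 6): d=(2,-5) top-left  bias=+0
  edge (8, 6)→(6, 16): d=(-2,10) right/bottom  bias=-1
  edge (6, 16)→(6, 11): d=(0,-5) top-left  bias=+0
    (4,0)@(9, 1): e=[-5,0,15] → .  [on edge]
    (3,4)@(7, 9): e=[1,4,5] → X
    (4,4)@(9, 9): e=[11,-16,15] → .
    (3,5)@(7, 11): e=[5,0,5] → .  [on edge]
  covered (1 px):
    . . . . . . . .
    . . . . . . . .
    . . . . . . . .
    . . . . . . . .
    . . . X . . . .
    . . . . . . . .
    . . . . . . . .
    . . . . . . . .
    . . . . . . . .
T2:
  2·area = 96
  edge (12, 6)→(12, 14): d=(0,8) right/bottom  bias=-1
  edge (12, 14)→(0, 0): d=(-12,-14) top-left  bias=+0
  edge (0, 0)→(12, 6): d=(12,6) right/bottom  bias=-1
    (0,0)@(1, 1): e=[88,2,6] → X
    (1,0)@(3, 1): e=[72,30,-6] → .
    (0,1)@(1, 3): e=[88,-22,30] → .
    (1,1)@(3, 3): e=[72,6,18] → X
    (2,1)@(5, 3): e=[56,34,6] → X
    (3,1)@(7, 3): e=[40,62,-6] → .
    (1,2)@(3, 5): e=[72,-18,42] → .
    (2,2)@(5, 5): e=[56,10,30] → X
    (3,2)@(7, 5): e=[40,38,18] → X
    (4,2)@(9, 5): e=[24,66,6] → X
    (5,2)@(11, 5): e=[8,94,-6] → .
    (2,3)@(5, 7): e=[56,-14,54] → .
  covered (12 px):
    X . . . . . . .
    . X X . . . . .
    . . X X X . . .
    . . . X X X . .
    . . . . X X . .
    . . . . . X . .
    . . . . . . . .
    . . . . . . . .
    . . . . . . . .
T3:
  2·area = 12  (B↔C swapped to make it positive)
  edge (6, 14)→(8, 12): d=(2,-2) top-left  bias=+0
  edge (8, 12)→(10, 16): d=(2,4) right/bottom  bias=-1
  edge (10, 16)→(6, 14): d=(-4,-2) top-left  bias=+0
    (7,2)@(15, 5): e=[0,-42,54] → .  [on edge]
    (6,3)@(13, 7): e=[0,-30,42] → .  [on edge]
    (5,4)@(11, 9): e=[0,-18,30] → .  [on edge]
    (4,5)@(9, 11): e=[0,-6,18] → .  [on edge]
    (3,6)@(7, 13): e=[0,6,6] → X  [on edge]
    (4,6)@(9, 13): e=[4,-2,10] → .
    (2,7)@(5, 15): e=[0,18,-6] → .  [on edge]
    (3,7)@(7, 15): e=[4,10,-2] → .
    (4,7)@(9, 15): e=[8,2,2] → X
    (5,7)@(11, 15): e=[12,-6,6] → .
    (1,8)@(3, 17): e=[0,30,-18] → .  [on edge]
    (4,8)@(9, 17): e=[12,6,-6] → .
  covered (2 px):
    . . . . . . . .
    . . . . . . . .
    . . . . . . . .
    . . . . . . . .
    . . . . . . . .
    . . . . . . . .
    . . . X . . . .
    . . . . X . . .
    . . . . . . . .
T4:
  2·area = 84
  edge (12, 0)→(16, 4): d=(4,4) right/bottom  bias=-1
  edge (16, 4)→(9, 18): d=(-7,14) right/bottom  bias=-1
  edge (9, 18)→(12, 0): d=(3,-18) top-left  bias=+0
    (6,0)@(13, 1): e=[0,63,21] → .  [on edge]
    (6,1)@(13, 3): e=[8,49,27] → X
    (7,1)@(15, 3): e=[0,21,63] → .  [on edge]
    (6,2)@(13, 5): e=[16,35,33] → X
    (7,2)@(15, 5): e=[8,7,69] → X
    (5,3)@(11, 7): e=[32,49,3] → X
    (7,3)@(15, 7): e=[16,-7,75] → .
    (5,4)@(11, 9): e=[40,35,9] → X
    (7,4)@(15, 9): e=[24,-21,81] → .
    (5,5)@(11, 11): e=[48,21,15] → X
    (6,5)@(13, 11): e=[40,-7,51] → .
    (5,6)@(11, 13): e=[56,7,21] → X
  covered (9 px):
    . . . . . . . .
    . . . . . . X .
    . . . . . . X X
    . . . . . X X .
    . . . . . X X .
    . . . . . X . .
    . . . . . X . .
    . . . . . . . .
    . . . . . . . .

Final: [[3,6],[4,7]]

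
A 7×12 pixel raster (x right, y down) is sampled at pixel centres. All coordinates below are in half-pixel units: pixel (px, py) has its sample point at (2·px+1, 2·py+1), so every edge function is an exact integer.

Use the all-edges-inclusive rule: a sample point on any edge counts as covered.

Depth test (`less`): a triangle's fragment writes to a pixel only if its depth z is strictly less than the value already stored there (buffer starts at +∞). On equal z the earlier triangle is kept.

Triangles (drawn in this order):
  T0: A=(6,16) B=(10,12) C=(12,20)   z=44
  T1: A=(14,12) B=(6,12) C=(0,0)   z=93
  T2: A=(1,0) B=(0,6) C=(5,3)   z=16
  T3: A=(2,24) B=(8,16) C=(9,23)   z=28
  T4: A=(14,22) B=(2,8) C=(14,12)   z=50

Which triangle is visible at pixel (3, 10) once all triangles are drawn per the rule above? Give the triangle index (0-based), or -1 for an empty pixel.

T0:
  2·area = 40
  edge (6, 16)→(10, 12): d=(4,-4) inclusive
  edge (10, 12)→(12, 20): d=(2,8) inclusive
  edge (12, 20)→(6, 16): d=(-6,-4) inclusive
    (6,4)@(13, 9): e=[0,-30,70] → ·  [on edge]
    (5,5)@(11, 11): e=[0,-10,50] → ·  [on edge]
    (4,6)@(9, 13): e=[0,10,30] → █  [on edge]
    (5,6)@(11, 13): e=[8,-6,38] → ·
    (3,7)@(7, 15): e=[0,30,10] → █  [on edge]
    (5,7)@(11, 15): e=[16,-2,26] → ·
    (2,8)@(5, 17): e=[0,50,-10] → ·  [on edge]
    (3,8)@(7, 17): e=[8,34,-2] → ·
    (4,8)@(9, 17): e=[16,18,6] → █
    (5,8)@(11, 17): e=[24,2,14] → █
    (6,8)@(13, 17): e=[32,-14,22] → ·
    (1,9)@(3, 19): e=[0,70,-30] → ·  [on edge]
    (0,10)@(1, 21): e=[0,90,-50] → ·  [on edge]
  covered (6 px):
    · · · · · · ·
    · · · · · · ·
    · · · · · · ·
    · · · · · · ·
    · · · · · · ·
    · · · · · · ·
    · · · · █ · ·
    · · · █ █ · ·
    · · · · █ █ ·
    · · · · · █ ·
    · · · · · · ·
    · · · · · · ·
T1:
  2·area = 96
  edge (14, 12)→(6, 12): d=(-8,0) inclusive
  edge (6, 12)→(0, 0): d=(-6,-12) inclusive
  edge (0, 0)→(14, 12): d=(14,12) inclusive
    (0,0)@(1, 1): e=[88,6,2] → █
    (1,0)@(3, 1): e=[88,30,-22] → ·
    (0,1)@(1, 3): e=[72,-6,30] → ·
    (1,1)@(3, 3): e=[72,18,6] → █
    (2,1)@(5, 3): e=[72,42,-18] → ·
    (1,2)@(3, 5): e=[56,6,34] → █
    (2,2)@(5, 5): e=[56,30,10] → █
    (3,2)@(7, 5): e=[56,54,-14] → ·
    (1,3)@(3, 7): e=[40,-6,62] → ·
    (2,3)@(5, 7): e=[40,18,38] → █
    (3,3)@(7, 7): e=[40,42,14] → █
    (4,3)@(9, 7): e=[40,66,-10] → ·
  covered (12 px):
    █ · · · · · ·
    · █ · · · · ·
    · █ █ · · · ·
    · · █ █ · · ·
    · · █ █ █ · ·
    · · · █ █ █ ·
    · · · · · · ·
    · · · · · · ·
    · · · · · · ·
    · · · · · · ·
    · · · · · · ·
    · · · · · · ·
T2:
  2·area = 27  (B↔C swapped to make it positive)
  edge (1, 0)→(5, 3): d=(4,3) inclusive
  edge (5, 3)→(0, 6): d=(-5,3) inclusive
  edge (0, 6)→(1, 0): d=(1,-6) inclusive
    (0,0)@(1, 1): e=[4,22,1] → █
    (1,0)@(3, 1): e=[-2,16,13] → ·
    (0,1)@(1, 3): e=[12,12,3] → █
    (1,1)@(3, 3): e=[6,6,15] → █
    (2,1)@(5, 3): e=[0,0,27] → █  [on edge]
    (3,1)@(7, 3): e=[-6,-6,39] → ·
    (0,2)@(1, 5): e=[20,2,5] → █
    (1,2)@(3, 5): e=[14,-4,17] → ·
    (2,2)@(5, 5): e=[8,-10,29] → ·
    (0,3)@(1, 7): e=[28,-8,7] → ·
    (6,4)@(13, 9): e=[0,-54,81] → ·  [on edge]
  covered (5 px):
    █ · · · · · ·
    █ █ █ · · · ·
    █ · · · · · ·
    · · · · · · ·
    · · · · · · ·
    · · · · · · ·
    · · · · · · ·
    · · · · · · ·
    · · · · · · ·
    · · · · · · ·
    · · · · · · ·
    · · · · · · ·
T3:
  2·area = 50
  edge (2, 24)→(8, 16): d=(6,-8) inclusive
  edge (8, 16)→(9, 23): d=(1,7) inclusive
  edge (9, 23)→(2, 24): d=(-7,1) inclusive
    (3,4)@(7, 9): e=[-50,0,100] → ·  [on edge]
    (3,9)@(7, 19): e=[10,10,30] → █
    (4,9)@(9, 19): e=[26,-4,28] → ·
    (2,10)@(5, 21): e=[6,26,18] → █
    (4,10)@(9, 21): e=[38,-2,14] → ·
    (1,11)@(3, 23): e=[2,42,6] → █
    (4,11)@(9, 23): e=[50,0,0] → █  [on edge]
    (5,11)@(11, 23): e=[66,-14,-2] → ·
  covered (7 px):
    · · · · · · ·
    · · · · · · ·
    · · · · · · ·
    · · · · · · ·
    · · · · · · ·
    · · · · · · ·
    · · · · · · ·
    · · · · · · ·
    · · · · · · ·
    · · · █ · · ·
    · · █ █ · · ·
    · █ █ █ █ · ·
T4:
  2·area = 120
  edge (14, 22)→(2, 8): d=(-12,-14) inclusive
  edge (2, 8)→(14, 12): d=(12,4) inclusive
  edge (14, 12)→(14, 22): d=(0,10) inclusive
    (1,4)@(3, 9): e=[2,8,110] → █
    (2,4)@(5, 9): e=[30,0,90] → █  [on edge]
    (3,4)@(7, 9): e=[58,-8,70] → ·
    (1,5)@(3, 11): e=[-22,32,110] → ·
    (2,5)@(5, 11): e=[6,24,90] → █
    (3,5)@(7, 11): e=[34,16,70] → █
    (4,5)@(9, 11): e=[62,8,50] → █
    (5,5)@(11, 11): e=[90,0,30] → █  [on edge]
    (6,5)@(13, 11): e=[118,-8,10] → ·
    (2,6)@(5, 13): e=[-18,48,90] → ·
    (3,6)@(7, 13): e=[10,40,70] → █
    (6,6)@(13, 13): e=[94,16,10] → █
  covered (16 px):
    · · · · · · ·
    · · · · · · ·
    · · · · · · ·
    · · · · · · ·
    · █ █ · · · ·
    · · █ █ █ █ ·
    · · · █ █ █ █
    · · · · █ █ █
    · · · · · █ █
    · · · · · · █
    · · · · · · ·
    · · · · · · ·

Z-buffer (winner per pixel, '.' = empty):
  2 . . . . . .
  2 2 2 . . . .
  2 1 1 . . . .
  . . 1 1 . . .
  . 4 4 1 1 . .
  . . 4 4 4 4 .
  . . . 4 0 4 4
  . . . 0 0 4 4
  . . . . 0 0 4
  . . . 3 . 0 4
  . . 3 3 . . .
  . 3 3 3 3 . .

Final: 3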